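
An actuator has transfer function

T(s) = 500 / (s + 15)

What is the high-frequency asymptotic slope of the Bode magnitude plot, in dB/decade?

-20 dB/decade

Each pole contributes −20 dB/decade at high frequency; each zero contributes +20 dB/decade.
Net: 0 zero(s) − 1 pole(s) → -20 dB/decade.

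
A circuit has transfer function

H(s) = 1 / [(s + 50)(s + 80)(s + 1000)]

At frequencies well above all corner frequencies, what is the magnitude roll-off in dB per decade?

Each pole contributes −20 dB/decade at high frequency; each zero contributes +20 dB/decade.
Net: 0 zero(s) − 3 pole(s) → -60 dB/decade.

-60 dB/decade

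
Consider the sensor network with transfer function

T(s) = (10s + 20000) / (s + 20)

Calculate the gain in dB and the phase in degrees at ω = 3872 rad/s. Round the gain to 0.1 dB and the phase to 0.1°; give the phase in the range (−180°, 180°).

21.0 dB, -27.0°

Substitute s = j3872:
Numerator: 10(j3872) + 20000 = 20000 + j38720
Denominator: (j3872) + 20 = 20 + j3872
|N| = √(20000² + 38720²) ≈ 43580, ∠N ≈ 62.68°
|D| = √(20² + 3872²) ≈ 3872.1, ∠D ≈ 89.70°
|T| = 43580 / 3872.1 ≈ 11.255
Gain = 20 log₁₀(11.255) ≈ 21.03 dB
∠T = 62.68° − 89.70° = -27.02°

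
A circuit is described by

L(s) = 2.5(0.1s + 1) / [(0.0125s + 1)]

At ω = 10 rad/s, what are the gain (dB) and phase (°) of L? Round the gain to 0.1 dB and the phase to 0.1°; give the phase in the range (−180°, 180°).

At ω = 10 rad/s:
zero (1 + j10·0.1) = 1 + j1 → |·| ≈ 1.4142, ∠ ≈ 45.00°
pole (1 + j10·0.0125) = 1 + j0.125 → |·| ≈ 1.0078, ∠ ≈ 7.13°
|L| = 2.5 · 1.4142 / (1.0078) ≈ 3.5081
Gain = 20 log₁₀(3.5081) ≈ 10.90 dB
∠L = (45.00°) − (7.13°) = 37.87°

10.9 dB, 37.9°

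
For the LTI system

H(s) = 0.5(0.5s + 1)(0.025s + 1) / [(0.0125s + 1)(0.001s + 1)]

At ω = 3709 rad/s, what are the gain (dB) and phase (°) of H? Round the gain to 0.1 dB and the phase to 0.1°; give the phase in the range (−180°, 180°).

53.7 dB, 15.7°

At ω = 3709 rad/s:
zero (1 + j3709·0.5) = 1 + j1854.5 → |·| ≈ 1854.5, ∠ ≈ 89.97°
zero (1 + j3709·0.025) = 1 + j92.725 → |·| ≈ 92.73, ∠ ≈ 89.38°
pole (1 + j3709·0.0125) = 1 + j46.3625 → |·| ≈ 46.373, ∠ ≈ 88.76°
pole (1 + j3709·0.001) = 1 + j3.709 → |·| ≈ 3.8414, ∠ ≈ 74.91°
|H| = 0.5 · 1854.5 · 92.73 / (46.373 · 3.8414) ≈ 482.68
Gain = 20 log₁₀(482.68) ≈ 53.67 dB
∠H = (89.97° + 89.38°) − (88.76° + 74.91°) = 15.68°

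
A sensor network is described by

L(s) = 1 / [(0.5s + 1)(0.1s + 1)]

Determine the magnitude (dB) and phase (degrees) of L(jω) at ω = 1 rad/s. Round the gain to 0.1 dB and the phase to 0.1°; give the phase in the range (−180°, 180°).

-1.0 dB, -32.3°

At ω = 1 rad/s:
pole (1 + j1·0.5) = 1 + j0.5 → |·| ≈ 1.118, ∠ ≈ 26.57°
pole (1 + j1·0.1) = 1 + j0.1 → |·| ≈ 1.005, ∠ ≈ 5.71°
|L| = 1 · 1 / (1.118 · 1.005) ≈ 0.89
Gain = 20 log₁₀(0.89) ≈ -1.01 dB
∠L = (0°) − (26.57° + 5.71°) = -32.28°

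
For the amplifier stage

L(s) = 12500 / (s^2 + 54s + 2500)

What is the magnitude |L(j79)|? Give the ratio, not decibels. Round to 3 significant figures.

At s = jω = j79:
quadratic: (j79)² + 54·j79 + 2500 = -3741 + j4266 → |·| ≈ 5674, ∠ ≈ 131.25°
|L| = 12500 / 5674 ≈ 2.203

2.20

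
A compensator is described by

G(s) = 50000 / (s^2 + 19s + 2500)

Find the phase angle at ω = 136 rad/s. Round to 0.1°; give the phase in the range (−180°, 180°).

-170.8°

At s = jω = j136:
quadratic: (j136)² + 19·j136 + 2500 = -15996 + j2584 → |·| ≈ 16203, ∠ ≈ 170.82°
∠G = 0.00° − 170.82° = -170.82°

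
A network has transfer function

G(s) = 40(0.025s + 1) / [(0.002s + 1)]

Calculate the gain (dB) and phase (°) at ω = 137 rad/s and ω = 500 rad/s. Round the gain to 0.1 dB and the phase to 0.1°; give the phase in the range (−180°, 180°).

ω = 137: 42.8 dB, 58.4°; ω = 500: 51.0 dB, 40.4°

At ω = 137 rad/s:
zero (1 + j137·0.025) = 1 + j3.425 → |·| ≈ 3.568, ∠ ≈ 73.72°
pole (1 + j137·0.002) = 1 + j0.274 → |·| ≈ 1.0369, ∠ ≈ 15.32°
|G| = 40 · 3.568 / (1.0369) ≈ 137.64
Gain = 20 log₁₀(137.64) ≈ 42.77 dB
∠G = (73.72°) − (15.32°) = 58.40°

At ω = 500 rad/s:
zero (1 + j500·0.025) = 1 + j12.5 → |·| ≈ 12.54, ∠ ≈ 85.43°
pole (1 + j500·0.002) = 1 + j1 → |·| ≈ 1.4142, ∠ ≈ 45.00°
|G| = 40 · 12.54 / (1.4142) ≈ 354.69
Gain = 20 log₁₀(354.69) ≈ 51.00 dB
∠G = (85.43°) − (45.00°) = 40.43°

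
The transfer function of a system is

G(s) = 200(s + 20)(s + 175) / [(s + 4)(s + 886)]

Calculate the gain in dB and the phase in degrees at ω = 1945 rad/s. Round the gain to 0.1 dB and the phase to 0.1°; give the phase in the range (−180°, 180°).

45.2 dB, 18.9°

At s = jω = j1945:
zero (s+20): 20 + j1945 → |·| = √(20²+1945²) = √3783425 ≈ 1945.1, ∠ = arctan(1945/20) ≈ 89.41°
zero (s+175): 175 + j1945 → |·| = √(175²+1945²) = √3813650 ≈ 1952.9, ∠ = arctan(1945/175) ≈ 84.86°
pole (s+4): 4 + j1945 → |·| = √(4²+1945²) = √3783041 ≈ 1945, ∠ = arctan(1945/4) ≈ 89.88°
pole (s+886): 886 + j1945 → |·| = √(886²+1945²) = √4568021 ≈ 2137.3, ∠ = arctan(1945/886) ≈ 65.51°
|G| = 200 · 3.7986e+06 / 4.157e+06 ≈ 182.76
Gain = 20 log₁₀(182.76) ≈ 45.24 dB
∠G = 174.27° − 155.39° = 18.88°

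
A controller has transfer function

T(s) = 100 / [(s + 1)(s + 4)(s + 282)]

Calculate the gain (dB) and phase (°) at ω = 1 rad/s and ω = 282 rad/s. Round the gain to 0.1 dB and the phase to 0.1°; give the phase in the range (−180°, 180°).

ω = 1: -24.3 dB, -59.2°; ω = 282: -110.0 dB, 136.0°

At s = jω = j1:
pole (s+1): 1 + j1 → |·| = √(1²+1²) = √2 ≈ 1.4142, ∠ = arctan(1/1) ≈ 45.00°
pole (s+4): 4 + j1 → |·| = √(4²+1²) = √17 ≈ 4.1231, ∠ = arctan(1/4) ≈ 14.04°
pole (s+282): 282 + j1 → |·| = √(282²+1²) = √79525 ≈ 282, ∠ = arctan(1/282) ≈ 0.20°
|T| = 100 / 1644.3 ≈ 0.060816
Gain = 20 log₁₀(0.060816) ≈ -24.32 dB
∠T = 0.00° − 59.24° = -59.24°

At s = jω = j282:
pole (s+1): 1 + j282 → |·| = √(1²+282²) = √79525 ≈ 282, ∠ = arctan(282/1) ≈ 89.80°
pole (s+4): 4 + j282 → |·| = √(4²+282²) = √79540 ≈ 282.03, ∠ = arctan(282/4) ≈ 89.19°
pole (s+282): 282 + j282 → |·| = √(282²+282²) = √159048 ≈ 398.81, ∠ = arctan(282/282) ≈ 45.00°
|T| = 100 / 3.1718e+07 ≈ 3.1528e-06
Gain = 20 log₁₀(3.1528e-06) ≈ -110.03 dB
∠T = 0.00° − 223.99° = -223.99° ≡ 136.01° (principal value)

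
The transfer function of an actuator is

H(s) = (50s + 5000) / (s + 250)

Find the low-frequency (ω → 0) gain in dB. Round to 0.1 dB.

H(0) = 5000 / 250 = 20
20 log₁₀(20) ≈ 26.02 dB

26.0 dB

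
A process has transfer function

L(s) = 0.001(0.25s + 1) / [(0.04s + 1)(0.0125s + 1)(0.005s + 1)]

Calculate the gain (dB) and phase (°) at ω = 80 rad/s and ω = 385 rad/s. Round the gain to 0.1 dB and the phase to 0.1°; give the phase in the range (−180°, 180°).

At ω = 80 rad/s:
zero (1 + j80·0.25) = 1 + j20 → |·| ≈ 20.025, ∠ ≈ 87.14°
pole (1 + j80·0.04) = 1 + j3.2 → |·| ≈ 3.3526, ∠ ≈ 72.65°
pole (1 + j80·0.0125) = 1 + j1 → |·| ≈ 1.4142, ∠ ≈ 45.00°
pole (1 + j80·0.005) = 1 + j0.4 → |·| ≈ 1.077, ∠ ≈ 21.80°
|L| = 0.001 · 20.025 / (3.3526 · 1.4142 · 1.077) ≈ 0.0039216
Gain = 20 log₁₀(0.0039216) ≈ -48.13 dB
∠L = (87.14°) − (72.65° + 45.00° + 21.80°) = -52.31°

At ω = 385 rad/s:
zero (1 + j385·0.25) = 1 + j96.25 → |·| ≈ 96.255, ∠ ≈ 89.40°
pole (1 + j385·0.04) = 1 + j15.4 → |·| ≈ 15.432, ∠ ≈ 86.28°
pole (1 + j385·0.0125) = 1 + j4.8125 → |·| ≈ 4.9153, ∠ ≈ 78.26°
pole (1 + j385·0.005) = 1 + j1.925 → |·| ≈ 2.1692, ∠ ≈ 62.55°
|L| = 0.001 · 96.255 / (15.432 · 4.9153 · 2.1692) ≈ 0.00058499
Gain = 20 log₁₀(0.00058499) ≈ -64.66 dB
∠L = (89.40°) − (86.28° + 78.26° + 62.55°) = -137.69°

ω = 80: -48.1 dB, -52.3°; ω = 385: -64.7 dB, -137.7°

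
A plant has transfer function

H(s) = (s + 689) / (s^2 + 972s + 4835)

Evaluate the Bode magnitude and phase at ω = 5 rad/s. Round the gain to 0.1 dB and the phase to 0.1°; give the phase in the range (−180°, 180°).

Substitute s = j5:
Numerator: (j5) + 689 = 689 + j5
Denominator: (j5)^2 + 972(j5) + 4835 = 4810 + j4860
|N| = √(689² + 5²) ≈ 689.02, ∠N ≈ 0.42°
|D| = √(4810² + 4860²) ≈ 6837.8, ∠D ≈ 45.30°
|H| = 689.02 / 6837.8 ≈ 0.10077
Gain = 20 log₁₀(0.10077) ≈ -19.93 dB
∠H = 0.42° − 45.30° = -44.88°

-19.9 dB, -44.9°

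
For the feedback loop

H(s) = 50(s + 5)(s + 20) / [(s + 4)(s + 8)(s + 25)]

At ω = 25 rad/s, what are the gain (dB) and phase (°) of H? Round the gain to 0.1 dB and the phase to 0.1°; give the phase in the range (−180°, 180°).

At s = jω = j25:
zero (s+5): 5 + j25 → |·| = √(5²+25²) = √650 ≈ 25.495, ∠ = arctan(25/5) ≈ 78.69°
zero (s+20): 20 + j25 → |·| = √(20²+25²) = √1025 ≈ 32.016, ∠ = arctan(25/20) ≈ 51.34°
pole (s+4): 4 + j25 → |·| = √(4²+25²) = √641 ≈ 25.318, ∠ = arctan(25/4) ≈ 80.91°
pole (s+8): 8 + j25 → |·| = √(8²+25²) = √689 ≈ 26.249, ∠ = arctan(25/8) ≈ 72.26°
pole (s+25): 25 + j25 → |·| = √(25²+25²) = √1250 ≈ 35.355, ∠ = arctan(25/25) ≈ 45.00°
|H| = 50 · 816.25 / 23496 ≈ 1.737
Gain = 20 log₁₀(1.737) ≈ 4.80 dB
∠H = 130.03° − 198.17° = -68.14°

4.8 dB, -68.1°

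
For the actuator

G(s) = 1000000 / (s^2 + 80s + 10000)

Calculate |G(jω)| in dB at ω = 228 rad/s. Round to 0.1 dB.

26.8 dB

At s = jω = j228:
quadratic: (j228)² + 80·j228 + 10000 = -41984 + j18240 → |·| ≈ 45775, ∠ ≈ 156.52°
|G| = 1000000 / 45775 ≈ 21.846
Gain = 20 log₁₀(21.846) ≈ 26.79 dB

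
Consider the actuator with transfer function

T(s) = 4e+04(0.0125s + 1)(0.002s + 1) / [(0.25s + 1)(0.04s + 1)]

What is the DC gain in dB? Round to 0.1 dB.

T(0) = 4e+04 · 1 / 1 = 40000
20 log₁₀(40000) ≈ 92.04 dB

92.0 dB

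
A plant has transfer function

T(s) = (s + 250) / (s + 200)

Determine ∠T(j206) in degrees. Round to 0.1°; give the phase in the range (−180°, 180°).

-6.4°

Substitute s = j206:
Numerator: (j206) + 250 = 250 + j206
Denominator: (j206) + 200 = 200 + j206
|N| = √(250² + 206²) ≈ 323.94, ∠N ≈ 39.49°
|D| = √(200² + 206²) ≈ 287.12, ∠D ≈ 45.85°
∠T = 39.49° − 45.85° = -6.36°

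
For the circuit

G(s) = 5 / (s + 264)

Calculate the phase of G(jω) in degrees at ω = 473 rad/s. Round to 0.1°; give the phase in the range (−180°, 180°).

-60.8°

Substitute s = j473:
Numerator: 5 = 5 + j0
Denominator: (j473) + 264 = 264 + j473
|N| = √(5² + 0²) ≈ 5, ∠N ≈ 0.00°
|D| = √(264² + 473²) ≈ 541.69, ∠D ≈ 60.83°
∠G = 0.00° − 60.83° = -60.83°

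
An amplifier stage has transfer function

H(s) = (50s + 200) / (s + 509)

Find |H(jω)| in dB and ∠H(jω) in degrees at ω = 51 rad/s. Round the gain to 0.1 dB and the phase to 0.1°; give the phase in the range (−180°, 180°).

Substitute s = j51:
Numerator: 50(j51) + 200 = 200 + j2550
Denominator: (j51) + 509 = 509 + j51
|N| = √(200² + 2550²) ≈ 2557.8, ∠N ≈ 85.52°
|D| = √(509² + 51²) ≈ 511.55, ∠D ≈ 5.72°
|H| = 2557.8 / 511.55 ≈ 5.0001
Gain = 20 log₁₀(5.0001) ≈ 13.98 dB
∠H = 85.52° − 5.72° = 79.80°

14.0 dB, 79.8°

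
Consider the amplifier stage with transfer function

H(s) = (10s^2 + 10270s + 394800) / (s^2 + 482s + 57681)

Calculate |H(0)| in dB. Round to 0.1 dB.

16.7 dB

H(0) = 394800 / 57681 ≈ 6.8445
20 log₁₀(6.8445) ≈ 16.71 dB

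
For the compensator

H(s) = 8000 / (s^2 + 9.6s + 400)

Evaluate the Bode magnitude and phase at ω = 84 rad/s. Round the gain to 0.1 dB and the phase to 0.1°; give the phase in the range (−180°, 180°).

At s = jω = j84:
quadratic: (j84)² + 9.6·j84 + 400 = -6656 + j806.4 → |·| ≈ 6704.7, ∠ ≈ 173.09°
|H| = 8000 / 6704.7 ≈ 1.1932
Gain = 20 log₁₀(1.1932) ≈ 1.53 dB
∠H = 0.00° − 173.09° = -173.09°

1.5 dB, -173.1°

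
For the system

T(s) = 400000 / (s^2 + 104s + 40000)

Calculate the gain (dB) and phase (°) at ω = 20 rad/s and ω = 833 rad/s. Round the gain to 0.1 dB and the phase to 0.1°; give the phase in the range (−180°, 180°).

ω = 20: 20.1 dB, -3.0°; ω = 833: -4.3 dB, -172.5°

At s = jω = j20:
quadratic: (j20)² + 104·j20 + 40000 = 39600 + j2080 → |·| ≈ 39655, ∠ ≈ 3.01°
|T| = 400000 / 39655 ≈ 10.087
Gain = 20 log₁₀(10.087) ≈ 20.08 dB
∠T = 0.00° − 3.01° = -3.01°

At s = jω = j833:
quadratic: (j833)² + 104·j833 + 40000 = -653889 + j86632 → |·| ≈ 6.596e+05, ∠ ≈ 172.45°
|T| = 400000 / 6.596e+05 ≈ 0.60643
Gain = 20 log₁₀(0.60643) ≈ -4.34 dB
∠T = 0.00° − 172.45° = -172.45°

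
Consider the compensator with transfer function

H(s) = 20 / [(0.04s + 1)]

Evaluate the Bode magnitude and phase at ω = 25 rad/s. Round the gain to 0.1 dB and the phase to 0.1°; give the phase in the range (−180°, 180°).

At ω = 25 rad/s:
pole (1 + j25·0.04) = 1 + j1 → |·| ≈ 1.4142, ∠ ≈ 45.00°
|H| = 20 · 1 / (1.4142) ≈ 14.142
Gain = 20 log₁₀(14.142) ≈ 23.01 dB
∠H = (0°) − (45.00°) = -45.00°

23.0 dB, -45.0°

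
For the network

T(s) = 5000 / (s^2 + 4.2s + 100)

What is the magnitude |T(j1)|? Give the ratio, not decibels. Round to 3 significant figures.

50.5

At s = jω = j1:
quadratic: (j1)² + 4.2·j1 + 100 = 99 + j4.2 → |·| ≈ 99.089, ∠ ≈ 2.43°
|T| = 5000 / 99.089 ≈ 50.46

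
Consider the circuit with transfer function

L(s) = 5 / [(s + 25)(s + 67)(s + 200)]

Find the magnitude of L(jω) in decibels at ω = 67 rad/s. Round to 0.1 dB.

At s = jω = j67:
pole (s+25): 25 + j67 → |·| = √(25²+67²) = √5114 ≈ 71.512, ∠ = arctan(67/25) ≈ 69.54°
pole (s+67): 67 + j67 → |·| = √(67²+67²) = √8978 ≈ 94.752, ∠ = arctan(67/67) ≈ 45.00°
pole (s+200): 200 + j67 → |·| = √(200²+67²) = √44489 ≈ 210.92, ∠ = arctan(67/200) ≈ 18.52°
|L| = 5 / 1.4292e+06 ≈ 3.4985e-06
Gain = 20 log₁₀(3.4985e-06) ≈ -109.12 dB

-109.1 dB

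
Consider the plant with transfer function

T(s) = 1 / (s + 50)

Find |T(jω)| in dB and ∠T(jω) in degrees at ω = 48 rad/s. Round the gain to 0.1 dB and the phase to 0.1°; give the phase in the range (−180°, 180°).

-36.8 dB, -43.8°

At s = jω = j48:
pole (s+50): 50 + j48 → |·| = √(50²+48²) = √4804 ≈ 69.311, ∠ = arctan(48/50) ≈ 43.83°
|T| = 1 / 69.311 ≈ 0.014428
Gain = 20 log₁₀(0.014428) ≈ -36.82 dB
∠T = 0.00° − 43.83° = -43.83°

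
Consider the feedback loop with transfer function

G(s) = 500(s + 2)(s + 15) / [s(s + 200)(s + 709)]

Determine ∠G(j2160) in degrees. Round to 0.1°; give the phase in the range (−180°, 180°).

At s = jω = j2160:
zero (s+2): 2 + j2160 → |·| = √(2²+2160²) = √4665604 ≈ 2160, ∠ = arctan(2160/2) ≈ 89.95°
zero (s+15): 15 + j2160 → |·| = √(15²+2160²) = √4665825 ≈ 2160.1, ∠ = arctan(2160/15) ≈ 89.60°
pole (s+200): 200 + j2160 → |·| = √(200²+2160²) = √4705600 ≈ 2169.2, ∠ = arctan(2160/200) ≈ 84.71°
pole (s+709): 709 + j2160 → |·| = √(709²+2160²) = √5168281 ≈ 2273.4, ∠ = arctan(2160/709) ≈ 71.83°
pole at origin: |s| = 2160, ∠ = 90.00° (in denominator)
∠G = 179.55° − 246.54° = -66.99°

-67.0°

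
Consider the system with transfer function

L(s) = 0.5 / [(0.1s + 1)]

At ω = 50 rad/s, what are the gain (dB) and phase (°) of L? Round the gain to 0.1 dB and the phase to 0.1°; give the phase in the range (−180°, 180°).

At ω = 50 rad/s:
pole (1 + j50·0.1) = 1 + j5 → |·| ≈ 5.099, ∠ ≈ 78.69°
|L| = 0.5 · 1 / (5.099) ≈ 0.098058
Gain = 20 log₁₀(0.098058) ≈ -20.17 dB
∠L = (0°) − (78.69°) = -78.69°

-20.2 dB, -78.7°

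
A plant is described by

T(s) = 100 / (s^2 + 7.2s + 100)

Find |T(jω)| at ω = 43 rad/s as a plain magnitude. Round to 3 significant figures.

At s = jω = j43:
quadratic: (j43)² + 7.2·j43 + 100 = -1749 + j309.6 → |·| ≈ 1776.2, ∠ ≈ 169.96°
|T| = 100 / 1776.2 ≈ 0.0563

0.0563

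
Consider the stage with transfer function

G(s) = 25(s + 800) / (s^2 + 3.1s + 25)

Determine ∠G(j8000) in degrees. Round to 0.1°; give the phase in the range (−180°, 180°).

-95.7°

At s = jω = j8000:
zero (s+800): 800 + j8000 → |·| = √(800²+8000²) = √64640000 ≈ 8039.9, ∠ = arctan(8000/800) ≈ 84.29°
quadratic: (j8000)² + 3.1·j8000 + 25 = -63999975 + j24800 → |·| ≈ 6.4e+07, ∠ ≈ 179.98°
∠G = 84.29° − 179.98° = -95.69°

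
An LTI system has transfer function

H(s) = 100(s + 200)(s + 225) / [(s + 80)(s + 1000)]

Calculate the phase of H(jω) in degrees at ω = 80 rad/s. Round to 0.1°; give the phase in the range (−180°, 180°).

At s = jω = j80:
zero (s+200): 200 + j80 → |·| = √(200²+80²) = √46400 ≈ 215.41, ∠ = arctan(80/200) ≈ 21.80°
zero (s+225): 225 + j80 → |·| = √(225²+80²) = √57025 ≈ 238.8, ∠ = arctan(80/225) ≈ 19.57°
pole (s+80): 80 + j80 → |·| = √(80²+80²) = √12800 ≈ 113.14, ∠ = arctan(80/80) ≈ 45.00°
pole (s+1000): 1000 + j80 → |·| = √(1000²+80²) = √1006400 ≈ 1003.2, ∠ = arctan(80/1000) ≈ 4.57°
∠H = 41.37° − 49.57° = -8.20°

-8.2°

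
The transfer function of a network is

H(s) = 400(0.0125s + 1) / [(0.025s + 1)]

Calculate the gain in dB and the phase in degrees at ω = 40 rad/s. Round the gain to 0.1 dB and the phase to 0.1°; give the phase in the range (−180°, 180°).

At ω = 40 rad/s:
zero (1 + j40·0.0125) = 1 + j0.5 → |·| ≈ 1.118, ∠ ≈ 26.57°
pole (1 + j40·0.025) = 1 + j1 → |·| ≈ 1.4142, ∠ ≈ 45.00°
|H| = 400 · 1.118 / (1.4142) ≈ 316.22
Gain = 20 log₁₀(316.22) ≈ 50.00 dB
∠H = (26.57°) − (45.00°) = -18.43°

50.0 dB, -18.4°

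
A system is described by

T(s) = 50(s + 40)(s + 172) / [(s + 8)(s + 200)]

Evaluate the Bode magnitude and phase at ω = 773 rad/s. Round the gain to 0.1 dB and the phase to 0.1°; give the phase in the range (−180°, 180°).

33.9 dB, -0.4°

At s = jω = j773:
zero (s+40): 40 + j773 → |·| = √(40²+773²) = √599129 ≈ 774.03, ∠ = arctan(773/40) ≈ 87.04°
zero (s+172): 172 + j773 → |·| = √(172²+773²) = √627113 ≈ 791.9, ∠ = arctan(773/172) ≈ 77.46°
pole (s+8): 8 + j773 → |·| = √(8²+773²) = √597593 ≈ 773.04, ∠ = arctan(773/8) ≈ 89.41°
pole (s+200): 200 + j773 → |·| = √(200²+773²) = √637529 ≈ 798.45, ∠ = arctan(773/200) ≈ 75.49°
|T| = 50 · 6.1295e+05 / 6.1723e+05 ≈ 49.653
Gain = 20 log₁₀(49.653) ≈ 33.92 dB
∠T = 164.50° − 164.90° = -0.40°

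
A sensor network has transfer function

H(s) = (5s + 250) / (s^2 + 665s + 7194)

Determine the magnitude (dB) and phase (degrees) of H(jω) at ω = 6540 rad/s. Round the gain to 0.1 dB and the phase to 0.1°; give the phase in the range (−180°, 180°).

-62.4 dB, -84.6°

Substitute s = j6540:
Numerator: 5(j6540) + 250 = 250 + j32700
Denominator: (j6540)^2 + 665(j6540) + 7194 = -42764406 + j4349100
|N| = √(250² + 32700²) ≈ 32701, ∠N ≈ 89.56°
|D| = √(42764406² + 4349100²) ≈ 4.2985e+07, ∠D ≈ 174.19°
|H| = 32701 / 4.2985e+07 ≈ 0.00076075
Gain = 20 log₁₀(0.00076075) ≈ -62.38 dB
∠H = 89.56° − 174.19° = -84.63°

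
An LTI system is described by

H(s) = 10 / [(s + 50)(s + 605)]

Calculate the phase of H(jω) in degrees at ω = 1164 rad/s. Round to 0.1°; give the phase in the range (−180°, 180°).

-150.1°

At s = jω = j1164:
pole (s+50): 50 + j1164 → |·| = √(50²+1164²) = √1357396 ≈ 1165.1, ∠ = arctan(1164/50) ≈ 87.54°
pole (s+605): 605 + j1164 → |·| = √(605²+1164²) = √1720921 ≈ 1311.8, ∠ = arctan(1164/605) ≈ 62.54°
∠H = 0.00° − 150.08° = -150.08°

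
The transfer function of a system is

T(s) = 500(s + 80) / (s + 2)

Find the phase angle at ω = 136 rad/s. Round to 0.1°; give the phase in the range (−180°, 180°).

At s = jω = j136:
zero (s+80): 80 + j136 → |·| = √(80²+136²) = √24896 ≈ 157.78, ∠ = arctan(136/80) ≈ 59.53°
pole (s+2): 2 + j136 → |·| = √(2²+136²) = √18500 ≈ 136.01, ∠ = arctan(136/2) ≈ 89.16°
∠T = 59.53° − 89.16° = -29.63°

-29.6°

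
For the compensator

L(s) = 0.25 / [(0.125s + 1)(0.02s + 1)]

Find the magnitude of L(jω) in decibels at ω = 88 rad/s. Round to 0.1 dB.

At ω = 88 rad/s:
pole (1 + j88·0.125) = 1 + j11 → |·| ≈ 11.045, ∠ ≈ 84.81°
pole (1 + j88·0.02) = 1 + j1.76 → |·| ≈ 2.0243, ∠ ≈ 60.40°
|L| = 0.25 · 1 / (11.045 · 2.0243) ≈ 0.011181
Gain = 20 log₁₀(0.011181) ≈ -39.03 dB

-39.0 dB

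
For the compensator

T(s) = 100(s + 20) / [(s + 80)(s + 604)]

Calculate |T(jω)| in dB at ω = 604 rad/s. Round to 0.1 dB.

-18.7 dB

At s = jω = j604:
zero (s+20): 20 + j604 → |·| = √(20²+604²) = √365216 ≈ 604.33, ∠ = arctan(604/20) ≈ 88.10°
pole (s+80): 80 + j604 → |·| = √(80²+604²) = √371216 ≈ 609.27, ∠ = arctan(604/80) ≈ 82.46°
pole (s+604): 604 + j604 → |·| = √(604²+604²) = √729632 ≈ 854.18, ∠ = arctan(604/604) ≈ 45.00°
|T| = 100 · 604.33 / 5.2043e+05 ≈ 0.11612
Gain = 20 log₁₀(0.11612) ≈ -18.70 dB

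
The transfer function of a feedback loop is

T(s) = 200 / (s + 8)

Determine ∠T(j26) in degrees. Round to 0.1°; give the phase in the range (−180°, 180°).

Substitute s = j26:
Numerator: 200 = 200 + j0
Denominator: (j26) + 8 = 8 + j26
|N| = √(200² + 0²) ≈ 200, ∠N ≈ 0.00°
|D| = √(8² + 26²) ≈ 27.203, ∠D ≈ 72.90°
∠T = 0.00° − 72.90° = -72.90°

-72.9°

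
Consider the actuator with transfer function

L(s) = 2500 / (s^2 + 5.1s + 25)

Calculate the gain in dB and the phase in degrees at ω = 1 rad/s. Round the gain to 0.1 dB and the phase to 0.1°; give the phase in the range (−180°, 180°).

At s = jω = j1:
quadratic: (j1)² + 5.1·j1 + 25 = 24 + j5.1 → |·| ≈ 24.536, ∠ ≈ 12.00°
|L| = 2500 / 24.536 ≈ 101.89
Gain = 20 log₁₀(101.89) ≈ 40.16 dB
∠L = 0.00° − 12.00° = -12.00°

40.2 dB, -12.0°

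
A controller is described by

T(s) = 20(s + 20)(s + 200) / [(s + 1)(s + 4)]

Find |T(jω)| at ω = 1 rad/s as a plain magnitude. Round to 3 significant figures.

1.37e+04

At s = jω = j1:
zero (s+20): 20 + j1 → |·| = √(20²+1²) = √401 ≈ 20.025, ∠ = arctan(1/20) ≈ 2.86°
zero (s+200): 200 + j1 → |·| = √(200²+1²) = √40001 ≈ 200, ∠ = arctan(1/200) ≈ 0.29°
pole (s+1): 1 + j1 → |·| = √(1²+1²) = √2 ≈ 1.4142, ∠ = arctan(1/1) ≈ 45.00°
pole (s+4): 4 + j1 → |·| = √(4²+1²) = √17 ≈ 4.1231, ∠ = arctan(1/4) ≈ 14.04°
|T| = 20 · 4005 / 5.8309 ≈ 13737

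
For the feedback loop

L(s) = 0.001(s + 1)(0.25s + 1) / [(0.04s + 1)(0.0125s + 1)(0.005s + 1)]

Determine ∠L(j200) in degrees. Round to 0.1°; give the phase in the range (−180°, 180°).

At ω = 200 rad/s:
zero (1 + j200·1) = 1 + j200 → |·| ≈ 200, ∠ ≈ 89.71°
zero (1 + j200·0.25) = 1 + j50 → |·| ≈ 50.01, ∠ ≈ 88.85°
pole (1 + j200·0.04) = 1 + j8 → |·| ≈ 8.0623, ∠ ≈ 82.87°
pole (1 + j200·0.0125) = 1 + j2.5 → |·| ≈ 2.6926, ∠ ≈ 68.20°
pole (1 + j200·0.005) = 1 + j1 → |·| ≈ 1.4142, ∠ ≈ 45.00°
∠L = (89.71° + 88.85°) − (82.87° + 68.20° + 45.00°) = -17.51°

-17.5°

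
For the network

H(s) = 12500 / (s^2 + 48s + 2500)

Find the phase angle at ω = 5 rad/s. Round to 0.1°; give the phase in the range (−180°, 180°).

-5.5°

At s = jω = j5:
quadratic: (j5)² + 48·j5 + 2500 = 2475 + j240 → |·| ≈ 2486.6, ∠ ≈ 5.54°
∠H = 0.00° − 5.54° = -5.54°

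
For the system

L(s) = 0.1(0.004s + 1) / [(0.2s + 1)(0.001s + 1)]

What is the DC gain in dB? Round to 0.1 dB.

-20.0 dB

L(0) = 0.1 · 1 / 1 = 0.1
20 log₁₀(0.1) ≈ -20.00 dB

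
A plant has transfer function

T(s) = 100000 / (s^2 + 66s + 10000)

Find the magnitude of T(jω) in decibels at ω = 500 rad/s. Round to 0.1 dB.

At s = jω = j500:
quadratic: (j500)² + 66·j500 + 10000 = -240000 + j33000 → |·| ≈ 2.4226e+05, ∠ ≈ 172.17°
|T| = 100000 / 2.4226e+05 ≈ 0.41278
Gain = 20 log₁₀(0.41278) ≈ -7.69 dB

-7.7 dB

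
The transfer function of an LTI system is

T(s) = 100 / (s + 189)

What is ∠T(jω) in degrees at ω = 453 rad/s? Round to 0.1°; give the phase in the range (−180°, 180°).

At s = jω = j453:
pole (s+189): 189 + j453 → |·| = √(189²+453²) = √240930 ≈ 490.85, ∠ = arctan(453/189) ≈ 67.35°
∠T = 0.00° − 67.35° = -67.35°

-67.4°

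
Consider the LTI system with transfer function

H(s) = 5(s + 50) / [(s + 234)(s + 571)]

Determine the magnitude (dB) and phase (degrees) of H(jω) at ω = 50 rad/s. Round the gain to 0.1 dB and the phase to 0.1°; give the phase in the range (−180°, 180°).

-51.8 dB, 27.9°

At s = jω = j50:
zero (s+50): 50 + j50 → |·| = √(50²+50²) = √5000 ≈ 70.711, ∠ = arctan(50/50) ≈ 45.00°
pole (s+234): 234 + j50 → |·| = √(234²+50²) = √57256 ≈ 239.28, ∠ = arctan(50/234) ≈ 12.06°
pole (s+571): 571 + j50 → |·| = √(571²+50²) = √328541 ≈ 573.18, ∠ = arctan(50/571) ≈ 5.00°
|H| = 5 · 70.711 / 1.3715e+05 ≈ 0.0025779
Gain = 20 log₁₀(0.0025779) ≈ -51.77 dB
∠H = 45.00° − 17.06° = 27.94°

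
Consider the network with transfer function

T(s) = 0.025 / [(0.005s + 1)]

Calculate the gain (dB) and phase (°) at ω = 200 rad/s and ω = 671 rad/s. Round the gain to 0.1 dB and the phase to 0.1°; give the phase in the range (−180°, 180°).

ω = 200: -35.1 dB, -45.0°; ω = 671: -42.9 dB, -73.4°

At ω = 200 rad/s:
pole (1 + j200·0.005) = 1 + j1 → |·| ≈ 1.4142, ∠ ≈ 45.00°
|T| = 0.025 · 1 / (1.4142) ≈ 0.017678
Gain = 20 log₁₀(0.017678) ≈ -35.05 dB
∠T = (0°) − (45.00°) = -45.00°

At ω = 671 rad/s:
pole (1 + j671·0.005) = 1 + j3.355 → |·| ≈ 3.5009, ∠ ≈ 73.40°
|T| = 0.025 · 1 / (3.5009) ≈ 0.007141
Gain = 20 log₁₀(0.007141) ≈ -42.92 dB
∠T = (0°) − (73.40°) = -73.40°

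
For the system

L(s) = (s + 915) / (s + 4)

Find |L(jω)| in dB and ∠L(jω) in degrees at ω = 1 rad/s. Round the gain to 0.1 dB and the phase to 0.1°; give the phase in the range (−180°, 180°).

46.9 dB, -14.0°

Substitute s = j1:
Numerator: (j1) + 915 = 915 + j1
Denominator: (j1) + 4 = 4 + j1
|N| = √(915² + 1²) ≈ 915, ∠N ≈ 0.06°
|D| = √(4² + 1²) ≈ 4.1231, ∠D ≈ 14.04°
|L| = 915 / 4.1231 ≈ 221.92
Gain = 20 log₁₀(221.92) ≈ 46.92 dB
∠L = 0.06° − 14.04° = -13.98°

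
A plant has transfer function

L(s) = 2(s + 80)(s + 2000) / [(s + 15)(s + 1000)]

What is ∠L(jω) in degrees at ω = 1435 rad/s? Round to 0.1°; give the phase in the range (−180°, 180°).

At s = jω = j1435:
zero (s+80): 80 + j1435 → |·| = √(80²+1435²) = √2065625 ≈ 1437.2, ∠ = arctan(1435/80) ≈ 86.81°
zero (s+2000): 2000 + j1435 → |·| = √(2000²+1435²) = √6059225 ≈ 2461.5, ∠ = arctan(1435/2000) ≈ 35.66°
pole (s+15): 15 + j1435 → |·| = √(15²+1435²) = √2059450 ≈ 1435.1, ∠ = arctan(1435/15) ≈ 89.40°
pole (s+1000): 1000 + j1435 → |·| = √(1000²+1435²) = √3059225 ≈ 1749.1, ∠ = arctan(1435/1000) ≈ 55.13°
∠L = 122.47° − 144.53° = -22.06°

-22.1°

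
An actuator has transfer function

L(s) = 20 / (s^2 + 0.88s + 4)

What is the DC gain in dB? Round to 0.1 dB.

14.0 dB

L(0) = 20 / 4 = 5
20 log₁₀(5) ≈ 13.98 dB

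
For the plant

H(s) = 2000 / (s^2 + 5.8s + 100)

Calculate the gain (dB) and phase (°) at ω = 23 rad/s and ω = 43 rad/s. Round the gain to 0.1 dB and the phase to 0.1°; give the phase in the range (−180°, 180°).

ω = 23: 13.0 dB, -162.7°; ω = 43: 1.1 dB, -171.9°

At s = jω = j23:
quadratic: (j23)² + 5.8·j23 + 100 = -429 + j133.4 → |·| ≈ 449.26, ∠ ≈ 162.73°
|H| = 2000 / 449.26 ≈ 4.4518
Gain = 20 log₁₀(4.4518) ≈ 12.97 dB
∠H = 0.00° − 162.73° = -162.73°

At s = jω = j43:
quadratic: (j43)² + 5.8·j43 + 100 = -1749 + j249.4 → |·| ≈ 1766.7, ∠ ≈ 171.88°
|H| = 2000 / 1766.7 ≈ 1.1321
Gain = 20 log₁₀(1.1321) ≈ 1.08 dB
∠H = 0.00° − 171.88° = -171.88°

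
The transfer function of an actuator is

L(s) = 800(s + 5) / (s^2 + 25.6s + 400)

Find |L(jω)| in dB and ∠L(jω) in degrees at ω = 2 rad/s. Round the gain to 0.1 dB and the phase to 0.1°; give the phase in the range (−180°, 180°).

At s = jω = j2:
zero (s+5): 5 + j2 → |·| = √(5²+2²) = √29 ≈ 5.3852, ∠ = arctan(2/5) ≈ 21.80°
quadratic: (j2)² + 25.6·j2 + 400 = 396 + j51.2 → |·| ≈ 399.3, ∠ ≈ 7.37°
|L| = 800 · 5.3852 / 399.3 ≈ 10.789
Gain = 20 log₁₀(10.789) ≈ 20.66 dB
∠L = 21.80° − 7.37° = 14.43°

20.7 dB, 14.4°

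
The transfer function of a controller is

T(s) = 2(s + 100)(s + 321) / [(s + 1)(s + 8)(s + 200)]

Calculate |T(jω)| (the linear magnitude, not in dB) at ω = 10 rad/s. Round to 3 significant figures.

At s = jω = j10:
zero (s+100): 100 + j10 → |·| = √(100²+10²) = √10100 ≈ 100.5, ∠ = arctan(10/100) ≈ 5.71°
zero (s+321): 321 + j10 → |·| = √(321²+10²) = √103141 ≈ 321.16, ∠ = arctan(10/321) ≈ 1.78°
pole (s+1): 1 + j10 → |·| = √(1²+10²) = √101 ≈ 10.05, ∠ = arctan(10/1) ≈ 84.29°
pole (s+8): 8 + j10 → |·| = √(8²+10²) = √164 ≈ 12.806, ∠ = arctan(10/8) ≈ 51.34°
pole (s+200): 200 + j10 → |·| = √(200²+10²) = √40100 ≈ 200.25, ∠ = arctan(10/200) ≈ 2.86°
|T| = 2 · 32277 / 25772 ≈ 2.5048

2.50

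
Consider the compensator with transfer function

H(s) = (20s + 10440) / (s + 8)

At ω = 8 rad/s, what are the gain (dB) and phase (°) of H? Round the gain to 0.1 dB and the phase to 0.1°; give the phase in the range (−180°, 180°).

59.3 dB, -44.1°

Substitute s = j8:
Numerator: 20(j8) + 10440 = 10440 + j160
Denominator: (j8) + 8 = 8 + j8
|N| = √(10440² + 160²) ≈ 10441, ∠N ≈ 0.88°
|D| = √(8² + 8²) ≈ 11.314, ∠D ≈ 45.00°
|H| = 10441 / 11.314 ≈ 922.84
Gain = 20 log₁₀(922.84) ≈ 59.30 dB
∠H = 0.88° − 45.00° = -44.12°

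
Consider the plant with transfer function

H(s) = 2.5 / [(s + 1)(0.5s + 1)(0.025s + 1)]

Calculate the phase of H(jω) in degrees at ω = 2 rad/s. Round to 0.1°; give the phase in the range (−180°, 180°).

-111.3°

At ω = 2 rad/s:
pole (1 + j2·1) = 1 + j2 → |·| ≈ 2.2361, ∠ ≈ 63.43°
pole (1 + j2·0.5) = 1 + j1 → |·| ≈ 1.4142, ∠ ≈ 45.00°
pole (1 + j2·0.025) = 1 + j0.05 → |·| ≈ 1.0012, ∠ ≈ 2.86°
∠H = (0°) − (63.43° + 45.00° + 2.86°) = -111.29°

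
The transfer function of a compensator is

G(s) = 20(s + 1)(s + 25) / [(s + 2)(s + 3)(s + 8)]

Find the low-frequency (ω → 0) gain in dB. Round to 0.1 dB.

G(0) = 20·1·25 / (2·3·8) ≈ 10.417
20 log₁₀(10.417) ≈ 20.35 dB

20.4 dB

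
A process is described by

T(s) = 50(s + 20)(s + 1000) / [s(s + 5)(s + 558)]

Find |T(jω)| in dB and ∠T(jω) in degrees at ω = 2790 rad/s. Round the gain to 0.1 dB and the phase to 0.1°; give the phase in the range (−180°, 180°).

-34.6 dB, -98.7°

At s = jω = j2790:
zero (s+20): 20 + j2790 → |·| = √(20²+2790²) = √7784500 ≈ 2790.1, ∠ = arctan(2790/20) ≈ 89.59°
zero (s+1000): 1000 + j2790 → |·| = √(1000²+2790²) = √8784100 ≈ 2963.8, ∠ = arctan(2790/1000) ≈ 70.28°
pole (s+5): 5 + j2790 → |·| = √(5²+2790²) = √7784125 ≈ 2790, ∠ = arctan(2790/5) ≈ 89.90°
pole (s+558): 558 + j2790 → |·| = √(558²+2790²) = √8095464 ≈ 2845.3, ∠ = arctan(2790/558) ≈ 78.69°
pole at origin: |s| = 2790, ∠ = 90.00° (in denominator)
|T| = 50 · 8.2693e+06 / 2.2148e+10 ≈ 0.018668
Gain = 20 log₁₀(0.018668) ≈ -34.58 dB
∠T = 159.87° − 258.59° = -98.72°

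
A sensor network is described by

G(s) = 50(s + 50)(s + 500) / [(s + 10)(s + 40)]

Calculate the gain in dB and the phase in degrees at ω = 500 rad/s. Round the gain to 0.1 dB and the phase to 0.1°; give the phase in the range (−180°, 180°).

37.0 dB, -45.0°

At s = jω = j500:
zero (s+50): 50 + j500 → |·| = √(50²+500²) = √252500 ≈ 502.49, ∠ = arctan(500/50) ≈ 84.29°
zero (s+500): 500 + j500 → |·| = √(500²+500²) = √500000 ≈ 707.11, ∠ = arctan(500/500) ≈ 45.00°
pole (s+10): 10 + j500 → |·| = √(10²+500²) = √250100 ≈ 500.1, ∠ = arctan(500/10) ≈ 88.85°
pole (s+40): 40 + j500 → |·| = √(40²+500²) = √251600 ≈ 501.6, ∠ = arctan(500/40) ≈ 85.43°
|G| = 50 · 3.5532e+05 / 2.5085e+05 ≈ 70.823
Gain = 20 log₁₀(70.823) ≈ 37.00 dB
∠G = 129.29° − 174.28° = -44.99°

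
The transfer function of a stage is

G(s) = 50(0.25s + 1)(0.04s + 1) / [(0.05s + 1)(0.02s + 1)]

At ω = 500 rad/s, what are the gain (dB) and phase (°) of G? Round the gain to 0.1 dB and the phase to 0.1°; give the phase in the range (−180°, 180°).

53.9 dB, 4.7°

At ω = 500 rad/s:
zero (1 + j500·0.25) = 1 + j125 → |·| ≈ 125, ∠ ≈ 89.54°
zero (1 + j500·0.04) = 1 + j20 → |·| ≈ 20.025, ∠ ≈ 87.14°
pole (1 + j500·0.05) = 1 + j25 → |·| ≈ 25.02, ∠ ≈ 87.71°
pole (1 + j500·0.02) = 1 + j10 → |·| ≈ 10.05, ∠ ≈ 84.29°
|G| = 50 · 125 · 20.025 / (25.02 · 10.05) ≈ 497.74
Gain = 20 log₁₀(497.74) ≈ 53.94 dB
∠G = (89.54° + 87.14°) − (87.71° + 84.29°) = 4.68°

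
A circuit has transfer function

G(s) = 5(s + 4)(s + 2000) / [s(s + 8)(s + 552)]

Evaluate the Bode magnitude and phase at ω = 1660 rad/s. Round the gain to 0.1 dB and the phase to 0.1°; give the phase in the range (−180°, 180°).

-47.0 dB, -121.8°

At s = jω = j1660:
zero (s+4): 4 + j1660 → |·| = √(4²+1660²) = √2755616 ≈ 1660, ∠ = arctan(1660/4) ≈ 89.86°
zero (s+2000): 2000 + j1660 → |·| = √(2000²+1660²) = √6755600 ≈ 2599.2, ∠ = arctan(1660/2000) ≈ 39.69°
pole (s+8): 8 + j1660 → |·| = √(8²+1660²) = √2755664 ≈ 1660, ∠ = arctan(1660/8) ≈ 89.72°
pole (s+552): 552 + j1660 → |·| = √(552²+1660²) = √3060304 ≈ 1749.4, ∠ = arctan(1660/552) ≈ 71.61°
pole at origin: |s| = 1660, ∠ = 90.00° (in denominator)
|G| = 5 · 4.3147e+06 / 4.8206e+09 ≈ 0.0044753
Gain = 20 log₁₀(0.0044753) ≈ -46.98 dB
∠G = 129.55° − 251.33° = -121.78°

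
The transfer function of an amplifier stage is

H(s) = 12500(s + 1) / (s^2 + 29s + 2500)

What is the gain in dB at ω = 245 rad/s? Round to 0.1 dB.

At s = jω = j245:
zero (s+1): 1 + j245 → |·| = √(1²+245²) = √60026 ≈ 245, ∠ = arctan(245/1) ≈ 89.77°
quadratic: (j245)² + 29·j245 + 2500 = -57525 + j7105 → |·| ≈ 57962, ∠ ≈ 172.96°
|H| = 12500 · 245 / 57962 ≈ 52.836
Gain = 20 log₁₀(52.836) ≈ 34.46 dB

34.5 dB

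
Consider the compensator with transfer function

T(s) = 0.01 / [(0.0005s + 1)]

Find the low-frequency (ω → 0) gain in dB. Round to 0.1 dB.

T(0) = 0.01 · 1 / 1 = 0.01
20 log₁₀(0.01) ≈ -40.00 dB

-40.0 dB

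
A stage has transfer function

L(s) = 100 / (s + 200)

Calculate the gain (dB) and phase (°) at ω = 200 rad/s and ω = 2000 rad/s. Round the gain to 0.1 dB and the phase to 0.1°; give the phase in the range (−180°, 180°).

ω = 200: -9.0 dB, -45.0°; ω = 2000: -26.1 dB, -84.3°

At s = jω = j200:
pole (s+200): 200 + j200 → |·| = √(200²+200²) = √80000 ≈ 282.84, ∠ = arctan(200/200) ≈ 45.00°
|L| = 100 / 282.84 ≈ 0.35356
Gain = 20 log₁₀(0.35356) ≈ -9.03 dB
∠L = 0.00° − 45.00° = -45.00°

At s = jω = j2000:
pole (s+200): 200 + j2000 → |·| = √(200²+2000²) = √4040000 ≈ 2010, ∠ = arctan(2000/200) ≈ 84.29°
|L| = 100 / 2010 ≈ 0.049751
Gain = 20 log₁₀(0.049751) ≈ -26.06 dB
∠L = 0.00° − 84.29° = -84.29°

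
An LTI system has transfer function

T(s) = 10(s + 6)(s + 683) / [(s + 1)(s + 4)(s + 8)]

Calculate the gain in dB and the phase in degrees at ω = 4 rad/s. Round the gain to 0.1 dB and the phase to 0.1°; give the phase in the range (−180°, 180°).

At s = jω = j4:
zero (s+6): 6 + j4 → |·| = √(6²+4²) = √52 ≈ 7.2111, ∠ = arctan(4/6) ≈ 33.69°
zero (s+683): 683 + j4 → |·| = √(683²+4²) = √466505 ≈ 683.01, ∠ = arctan(4/683) ≈ 0.34°
pole (s+1): 1 + j4 → |·| = √(1²+4²) = √17 ≈ 4.1231, ∠ = arctan(4/1) ≈ 75.96°
pole (s+4): 4 + j4 → |·| = √(4²+4²) = √32 ≈ 5.6569, ∠ = arctan(4/4) ≈ 45.00°
pole (s+8): 8 + j4 → |·| = √(8²+4²) = √80 ≈ 8.9443, ∠ = arctan(4/8) ≈ 26.57°
|T| = 10 · 4925.3 / 208.62 ≈ 236.09
Gain = 20 log₁₀(236.09) ≈ 47.46 dB
∠T = 34.03° − 147.53° = -113.50°

47.5 dB, -113.5°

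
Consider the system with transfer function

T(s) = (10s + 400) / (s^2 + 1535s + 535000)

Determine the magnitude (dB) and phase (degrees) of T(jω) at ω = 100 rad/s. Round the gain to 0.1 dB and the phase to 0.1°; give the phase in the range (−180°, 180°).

Substitute s = j100:
Numerator: 10(j100) + 400 = 400 + j1000
Denominator: (j100)^2 + 1535(j100) + 535000 = 525000 + j153500
|N| = √(400² + 1000²) ≈ 1077, ∠N ≈ 68.20°
|D| = √(525000² + 153500²) ≈ 5.4698e+05, ∠D ≈ 16.30°
|T| = 1077 / 5.4698e+05 ≈ 0.001969
Gain = 20 log₁₀(0.001969) ≈ -54.12 dB
∠T = 68.20° − 16.30° = 51.90°

-54.1 dB, 51.9°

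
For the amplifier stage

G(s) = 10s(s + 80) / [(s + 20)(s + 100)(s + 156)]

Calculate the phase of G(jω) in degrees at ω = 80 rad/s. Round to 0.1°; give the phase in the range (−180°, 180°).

-6.8°

At s = jω = j80:
zero (s+80): 80 + j80 → |·| = √(80²+80²) = √12800 ≈ 113.14, ∠ = arctan(80/80) ≈ 45.00°
zero at origin: s = j80 → |·| = 80, ∠ = 90.00°
pole (s+20): 20 + j80 → |·| = √(20²+80²) = √6800 ≈ 82.462, ∠ = arctan(80/20) ≈ 75.96°
pole (s+100): 100 + j80 → |·| = √(100²+80²) = √16400 ≈ 128.06, ∠ = arctan(80/100) ≈ 38.66°
pole (s+156): 156 + j80 → |·| = √(156²+80²) = √30736 ≈ 175.32, ∠ = arctan(80/156) ≈ 27.15°
∠G = 135.00° − 141.77° = -6.77°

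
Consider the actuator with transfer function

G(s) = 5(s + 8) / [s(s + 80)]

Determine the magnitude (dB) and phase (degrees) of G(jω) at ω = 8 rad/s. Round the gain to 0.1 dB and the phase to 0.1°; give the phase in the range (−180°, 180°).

At s = jω = j8:
zero (s+8): 8 + j8 → |·| = √(8²+8²) = √128 ≈ 11.314, ∠ = arctan(8/8) ≈ 45.00°
pole (s+80): 80 + j8 → |·| = √(80²+8²) = √6464 ≈ 80.399, ∠ = arctan(8/80) ≈ 5.71°
pole at origin: |s| = 8, ∠ = 90.00° (in denominator)
|G| = 5 · 11.314 / 643.19 ≈ 0.087952
Gain = 20 log₁₀(0.087952) ≈ -21.12 dB
∠G = 45.00° − 95.71° = -50.71°

-21.1 dB, -50.7°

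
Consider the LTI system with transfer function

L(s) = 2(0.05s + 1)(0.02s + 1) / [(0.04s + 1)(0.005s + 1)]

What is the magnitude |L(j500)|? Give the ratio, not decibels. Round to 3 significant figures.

At ω = 500 rad/s:
zero (1 + j500·0.05) = 1 + j25 → |·| ≈ 25.02, ∠ ≈ 87.71°
zero (1 + j500·0.02) = 1 + j10 → |·| ≈ 10.05, ∠ ≈ 84.29°
pole (1 + j500·0.04) = 1 + j20 → |·| ≈ 20.025, ∠ ≈ 87.14°
pole (1 + j500·0.005) = 1 + j2.5 → |·| ≈ 2.6926, ∠ ≈ 68.20°
|L| = 2 · 25.02 · 10.05 / (20.025 · 2.6926) ≈ 9.3269

9.33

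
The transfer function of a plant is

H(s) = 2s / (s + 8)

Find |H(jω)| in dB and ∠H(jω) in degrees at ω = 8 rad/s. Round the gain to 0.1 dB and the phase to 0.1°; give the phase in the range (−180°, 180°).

3.0 dB, 45.0°

At s = jω = j8:
zero at origin: s = j8 → |·| = 8, ∠ = 90.00°
pole (s+8): 8 + j8 → |·| = √(8²+8²) = √128 ≈ 11.314, ∠ = arctan(8/8) ≈ 45.00°
|H| = 2 · 8 / 11.314 ≈ 1.4142
Gain = 20 log₁₀(1.4142) ≈ 3.01 dB
∠H = 90.00° − 45.00° = 45.00°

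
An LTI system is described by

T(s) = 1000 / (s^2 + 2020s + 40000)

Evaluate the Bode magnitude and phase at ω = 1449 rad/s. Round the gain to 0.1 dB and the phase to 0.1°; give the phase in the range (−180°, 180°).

Substitute s = j1449:
Numerator: 1000 = 1000 + j0
Denominator: (j1449)^2 + 2020(j1449) + 40000 = -2059601 + j2926980
|N| = √(1000² + 0²) ≈ 1000, ∠N ≈ 0.00°
|D| = √(2059601² + 2926980²) ≈ 3.579e+06, ∠D ≈ 125.13°
|T| = 1000 / 3.579e+06 ≈ 0.00027941
Gain = 20 log₁₀(0.00027941) ≈ -71.08 dB
∠T = 0.00° − 125.13° = -125.13°

-71.1 dB, -125.1°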